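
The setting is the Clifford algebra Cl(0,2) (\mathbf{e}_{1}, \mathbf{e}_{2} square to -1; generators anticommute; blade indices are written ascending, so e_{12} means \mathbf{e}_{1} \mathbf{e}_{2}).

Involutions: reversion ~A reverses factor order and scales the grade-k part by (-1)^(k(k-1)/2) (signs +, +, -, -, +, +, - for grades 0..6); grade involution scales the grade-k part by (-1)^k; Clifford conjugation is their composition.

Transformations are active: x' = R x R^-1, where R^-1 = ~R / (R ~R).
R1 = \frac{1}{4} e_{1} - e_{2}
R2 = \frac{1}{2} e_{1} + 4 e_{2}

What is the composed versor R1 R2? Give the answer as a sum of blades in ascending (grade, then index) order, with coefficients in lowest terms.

Distribute over the terms of R1 (each basis-blade product reordered to ascending indices, repeated generators contracted through their squares):
(\frac{1}{4} e_{1}) R2 = -\frac{1}{8} + e_{12}
(-e_{2}) R2 = 4 + \frac{1}{2} e_{12}
Summing the partial products and collecting blades:
Answer: \frac{31}{8} + \frac{3}{2} e_{12}


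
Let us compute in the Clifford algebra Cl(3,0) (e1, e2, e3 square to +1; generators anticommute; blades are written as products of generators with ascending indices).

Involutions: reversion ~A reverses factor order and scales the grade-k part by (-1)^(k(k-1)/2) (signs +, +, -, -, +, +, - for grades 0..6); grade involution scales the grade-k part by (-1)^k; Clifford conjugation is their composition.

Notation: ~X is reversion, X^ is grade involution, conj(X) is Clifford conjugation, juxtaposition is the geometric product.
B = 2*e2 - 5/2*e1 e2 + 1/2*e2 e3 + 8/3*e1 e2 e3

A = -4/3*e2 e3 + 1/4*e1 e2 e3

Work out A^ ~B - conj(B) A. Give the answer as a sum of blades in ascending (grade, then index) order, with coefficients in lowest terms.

first term: -4/3 - 265/72*e1 + 79/24*e3 + 23/6*e1 e3
second term: -4/3 + 265/72*e1 + 49/24*e3 - 17/6*e1 e3
Answer: -265/36*e1 + 5/4*e3 + 20/3*e1 e3


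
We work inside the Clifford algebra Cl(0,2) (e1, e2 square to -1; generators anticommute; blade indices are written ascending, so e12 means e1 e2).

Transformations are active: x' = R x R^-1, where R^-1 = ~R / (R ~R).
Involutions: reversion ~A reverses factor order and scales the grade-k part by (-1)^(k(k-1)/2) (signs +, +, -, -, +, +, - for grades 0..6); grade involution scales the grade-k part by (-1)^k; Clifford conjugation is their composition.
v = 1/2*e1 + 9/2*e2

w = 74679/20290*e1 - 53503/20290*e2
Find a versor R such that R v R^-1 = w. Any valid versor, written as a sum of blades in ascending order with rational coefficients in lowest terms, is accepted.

Take R = v + w = 42412/10145*e1 + 18901/10145*e2. Because q(v) = q(w) = -41/2, conjugation by R sends v exactly to w.
Answer: 42412/10145*e1 + 18901/10145*e2


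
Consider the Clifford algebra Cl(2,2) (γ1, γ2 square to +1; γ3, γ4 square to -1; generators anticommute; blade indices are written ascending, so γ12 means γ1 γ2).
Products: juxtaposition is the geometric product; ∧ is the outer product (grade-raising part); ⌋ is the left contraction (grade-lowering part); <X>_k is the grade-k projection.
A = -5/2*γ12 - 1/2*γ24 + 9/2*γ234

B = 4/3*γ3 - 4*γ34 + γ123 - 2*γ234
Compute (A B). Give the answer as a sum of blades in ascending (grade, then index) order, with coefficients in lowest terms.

step 1: 9 + 18*γ2 + 3/2*γ3 - 9/2*γ14 + 2*γ23 + 6*γ24 - 10/3*γ123 + 9/2*γ134 + 2/3*γ234 + 10*γ1234
Answer: 9 + 18*γ2 + 3/2*γ3 - 9/2*γ14 + 2*γ23 + 6*γ24 - 10/3*γ123 + 9/2*γ134 + 2/3*γ234 + 10*γ1234


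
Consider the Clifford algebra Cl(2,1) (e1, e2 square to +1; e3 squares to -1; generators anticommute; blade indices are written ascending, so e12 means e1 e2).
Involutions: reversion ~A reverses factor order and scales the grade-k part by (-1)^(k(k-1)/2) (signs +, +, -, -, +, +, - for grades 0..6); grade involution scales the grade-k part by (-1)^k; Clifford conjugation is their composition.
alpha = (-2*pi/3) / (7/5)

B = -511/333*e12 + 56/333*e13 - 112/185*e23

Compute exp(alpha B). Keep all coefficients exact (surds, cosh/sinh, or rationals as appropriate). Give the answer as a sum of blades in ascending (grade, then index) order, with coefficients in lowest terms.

B^2 term by term: the squares give (-511/333)^2*(e12)^2 + (56/333)^2*(e13)^2 + (-112/185)^2*(e23)^2 = 261121/110889*(-1) + 3136/110889*(+1) + 12544/34225*(+1) = -49/25 (each basis 2-blade squares to minus the product of its generators' squares); cross terms between blades sharing an index anticommute and cancel. So B^2 = -49/25.
B^2 = -49/25 — B^2 < 0, so the exponential closes trigonometrically: l = 7/5, alpha*l = -2*pi/3, so exp(alpha B) = cos(-2*pi/3) + (sin(-2*pi/3)/(7/5))*B = -1/2 + (-5*sqrt(3)/14)*B.
Answer: -1/2 + 365*sqrt(3)/666*e12 - 20*sqrt(3)/333*e13 + 8*sqrt(3)/37*e23


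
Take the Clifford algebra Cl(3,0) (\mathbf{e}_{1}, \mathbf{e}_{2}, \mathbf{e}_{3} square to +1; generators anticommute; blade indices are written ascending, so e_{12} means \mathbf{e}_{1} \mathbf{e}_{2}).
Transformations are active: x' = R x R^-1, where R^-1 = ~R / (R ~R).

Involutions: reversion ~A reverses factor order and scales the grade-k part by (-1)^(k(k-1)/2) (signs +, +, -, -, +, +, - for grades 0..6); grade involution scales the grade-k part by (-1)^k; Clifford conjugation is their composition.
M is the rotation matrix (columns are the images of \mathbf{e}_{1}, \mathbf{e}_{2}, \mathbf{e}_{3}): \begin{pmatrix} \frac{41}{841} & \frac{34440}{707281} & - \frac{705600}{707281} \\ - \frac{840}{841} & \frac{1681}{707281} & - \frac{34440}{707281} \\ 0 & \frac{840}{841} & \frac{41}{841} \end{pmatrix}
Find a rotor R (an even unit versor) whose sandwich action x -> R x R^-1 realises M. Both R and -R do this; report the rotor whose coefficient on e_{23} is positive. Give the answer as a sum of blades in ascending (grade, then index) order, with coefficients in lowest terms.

Method: write R = a + b12*e_{12} + b13*e_{13} + b23*e_{23} with a^2 + b12^2 + b13^2 + b23^2 = 1 (so R^-1 = ~R). Expanding the columns R e_j ~R gives tr M = 4a^2 - 1 and, from the antisymmetric part, M21 - M12 = -4a*b12, M13 - M31 = 4a*b13, M32 - M23 = -4a*b23.
Here tr M = \frac{70643}{707281}, so a^2 = (1 + tr M)/4 = \frac{194481}{707281} and a = ±\frac{441}{841}. Taking a = \frac{441}{841}: M21 - M12 = -\frac{740880}{707281}, M13 - M31 = -\frac{705600}{707281}, M32 - M23 = \frac{740880}{707281}, giving b12 = \frac{420}{841}, b13 = -\frac{400}{841}, b23 = -\frac{420}{841}, i.e. R = \frac{441}{841} + \frac{420}{841} e_{12} - \frac{400}{841} e_{13} - \frac{420}{841} e_{23}.
Its e_{23} coefficient is negative, so report the other preimage -R.
Answer: -\frac{441}{841} - \frac{420}{841} e_{12} + \frac{400}{841} e_{13} + \frac{420}{841} e_{23}. Recall the cover is two-to-one: with M of trace \frac{70643}{707281}, both preimages act alike, and the stated e_{23} sign chooses the sheet.


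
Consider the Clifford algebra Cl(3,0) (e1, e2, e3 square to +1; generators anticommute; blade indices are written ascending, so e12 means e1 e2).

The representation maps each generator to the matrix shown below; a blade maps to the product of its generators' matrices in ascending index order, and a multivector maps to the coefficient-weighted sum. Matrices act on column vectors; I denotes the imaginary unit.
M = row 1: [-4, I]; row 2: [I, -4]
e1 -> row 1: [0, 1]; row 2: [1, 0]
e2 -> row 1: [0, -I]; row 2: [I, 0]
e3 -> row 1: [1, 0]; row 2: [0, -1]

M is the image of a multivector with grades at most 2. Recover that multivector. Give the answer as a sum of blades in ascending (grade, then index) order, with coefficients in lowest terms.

Method: 1, rho(e1), rho(e2), rho(e3) form a trace-orthogonal basis of the 2x2 complex matrices (tr(X Y) = 2 if X = Y, else 0), so M = m0*1 + m1*rho(e1) + m2*rho(e2) + m3*rho(e3) with m0 = tr(M)/2 = -4, m1 = tr(M rho(e1))/2 = I, m2 = tr(M rho(e2))/2 = 0, m3 = tr(M rho(e3))/2 = 0.
Multiplying table entries, the bivector images are rho(e12) = I*rho(e3), rho(e13) = -I*rho(e2), rho(e23) = I*rho(e1); with real blade coefficients the real parts of m0..m3 are the coefficients of 1, e1, e2, e3 and the imaginary parts give the bivectors (e23: Im m1, e13: -Im m2, e12: Im m3).
Answer: -4 + e23


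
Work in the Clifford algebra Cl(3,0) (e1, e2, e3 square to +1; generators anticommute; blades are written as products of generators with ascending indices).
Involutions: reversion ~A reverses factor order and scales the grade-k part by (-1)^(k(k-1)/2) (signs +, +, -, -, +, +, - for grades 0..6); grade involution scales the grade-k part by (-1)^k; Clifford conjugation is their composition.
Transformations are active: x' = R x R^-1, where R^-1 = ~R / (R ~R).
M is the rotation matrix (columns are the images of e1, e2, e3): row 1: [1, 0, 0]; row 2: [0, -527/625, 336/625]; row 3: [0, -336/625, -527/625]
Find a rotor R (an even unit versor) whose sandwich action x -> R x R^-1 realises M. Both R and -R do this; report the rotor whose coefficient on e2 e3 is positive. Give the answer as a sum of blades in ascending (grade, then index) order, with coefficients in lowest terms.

Method: write R = a + b12*e1 e2 + b13*e1 e3 + b23*e2 e3 with a^2 + b12^2 + b13^2 + b23^2 = 1 (so R^-1 = ~R). Expanding the columns R e_j ~R gives tr M = 4a^2 - 1 and, from the antisymmetric part, M21 - M12 = -4a*b12, M13 - M31 = 4a*b13, M32 - M23 = -4a*b23.
Here tr M = -429/625, so a^2 = (1 + tr M)/4 = 49/625 and a = ±7/25. Taking a = 7/25: M21 - M12 = 0, M13 - M31 = 0, M32 - M23 = -672/625, giving b12 = 0, b13 = 0, b23 = 24/25, i.e. R = 7/25 + 24/25*e2 e3.
Its e2 e3 coefficient is already positive.
Answer: 7/25 + 24/25*e2 e3. Key observation: the double cover Spin(3) -> SO(3) sends R and -R to the same matrix (trace -429/625 here), so the stated sign of the e2 e3 coefficient is what selects one sheet.


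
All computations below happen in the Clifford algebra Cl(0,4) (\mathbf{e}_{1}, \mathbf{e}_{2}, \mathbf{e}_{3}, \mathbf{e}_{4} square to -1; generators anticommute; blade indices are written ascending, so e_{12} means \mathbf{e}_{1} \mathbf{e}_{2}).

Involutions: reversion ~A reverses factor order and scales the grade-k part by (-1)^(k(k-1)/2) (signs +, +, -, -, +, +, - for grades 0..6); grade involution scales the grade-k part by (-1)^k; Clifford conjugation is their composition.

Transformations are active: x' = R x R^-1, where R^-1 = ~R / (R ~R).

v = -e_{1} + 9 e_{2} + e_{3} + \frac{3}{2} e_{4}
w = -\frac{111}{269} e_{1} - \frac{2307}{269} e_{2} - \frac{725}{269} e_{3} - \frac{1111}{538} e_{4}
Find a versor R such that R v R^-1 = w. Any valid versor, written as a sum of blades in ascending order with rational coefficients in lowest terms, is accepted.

Take R = v + w = -\frac{380}{269} e_{1} + \frac{114}{269} e_{2} - \frac{456}{269} e_{3} - \frac{152}{269} e_{4}. Because q(v) = q(w) = -\frac{341}{4}, conjugation by R sends v exactly to w.
Answer: -\frac{380}{269} e_{1} + \frac{114}{269} e_{2} - \frac{456}{269} e_{3} - \frac{152}{269} e_{4}


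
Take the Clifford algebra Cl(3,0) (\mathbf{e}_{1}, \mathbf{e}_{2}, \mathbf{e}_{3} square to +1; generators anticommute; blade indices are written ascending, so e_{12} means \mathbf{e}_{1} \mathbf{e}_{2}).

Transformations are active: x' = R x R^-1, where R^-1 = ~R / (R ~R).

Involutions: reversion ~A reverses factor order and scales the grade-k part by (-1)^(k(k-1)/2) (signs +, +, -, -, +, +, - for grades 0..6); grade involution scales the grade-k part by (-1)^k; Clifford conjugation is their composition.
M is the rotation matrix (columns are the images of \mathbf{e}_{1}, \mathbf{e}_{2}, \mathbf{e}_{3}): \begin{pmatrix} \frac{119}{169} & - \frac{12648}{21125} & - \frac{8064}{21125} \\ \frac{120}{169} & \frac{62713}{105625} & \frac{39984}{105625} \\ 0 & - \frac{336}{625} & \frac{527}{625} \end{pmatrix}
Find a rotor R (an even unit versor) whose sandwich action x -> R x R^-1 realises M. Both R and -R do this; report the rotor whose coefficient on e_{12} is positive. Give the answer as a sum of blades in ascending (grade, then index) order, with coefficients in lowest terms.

Method: write R = a + b12*e_{12} + b13*e_{13} + b23*e_{23} with a^2 + b12^2 + b13^2 + b23^2 = 1 (so R^-1 = ~R). Expanding the columns R e_j ~R gives tr M = 4a^2 - 1 and, from the antisymmetric part, M21 - M12 = -4a*b12, M13 - M31 = 4a*b13, M32 - M23 = -4a*b23.
Here tr M = \frac{226151}{105625}, so a^2 = (1 + tr M)/4 = \frac{82944}{105625} and a = ±\frac{288}{325}. Taking a = \frac{288}{325}: M21 - M12 = \frac{27648}{21125}, M13 - M31 = -\frac{8064}{21125}, M32 - M23 = -\frac{96768}{105625}, giving b12 = -\frac{24}{65}, b13 = -\frac{7}{65}, b23 = \frac{84}{325}, i.e. R = \frac{288}{325} - \frac{24}{65} e_{12} - \frac{7}{65} e_{13} + \frac{84}{325} e_{23}.
Its e_{12} coefficient is negative, so report the other preimage -R.
Answer: -\frac{288}{325} + \frac{24}{65} e_{12} + \frac{7}{65} e_{13} - \frac{84}{325} e_{23}. Recall the cover is two-to-one: with M of trace \frac{226151}{105625}, both preimages act alike, and the stated e_{12} sign chooses the sheet.


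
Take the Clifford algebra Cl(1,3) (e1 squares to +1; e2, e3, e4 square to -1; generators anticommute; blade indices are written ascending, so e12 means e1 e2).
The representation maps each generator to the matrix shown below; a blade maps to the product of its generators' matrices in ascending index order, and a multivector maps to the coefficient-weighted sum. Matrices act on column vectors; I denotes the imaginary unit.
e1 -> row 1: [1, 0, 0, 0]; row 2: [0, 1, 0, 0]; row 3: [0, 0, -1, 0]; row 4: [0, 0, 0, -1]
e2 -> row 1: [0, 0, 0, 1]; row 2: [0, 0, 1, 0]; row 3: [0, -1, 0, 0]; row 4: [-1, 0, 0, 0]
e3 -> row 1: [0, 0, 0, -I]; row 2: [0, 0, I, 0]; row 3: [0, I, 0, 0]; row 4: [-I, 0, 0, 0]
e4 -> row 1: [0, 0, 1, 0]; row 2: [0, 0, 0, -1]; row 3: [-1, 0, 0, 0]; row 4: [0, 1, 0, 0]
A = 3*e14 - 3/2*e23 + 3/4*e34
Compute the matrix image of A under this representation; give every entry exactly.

Bivector images (products of the table entries): rho(e14) = rho(e1)rho(e4) = row 1: [0, 0, 1, 0]; row 2: [0, 0, 0, -1]; row 3: [1, 0, 0, 0]; row 4: [0, -1, 0, 0]; rho(e23) = rho(e2)rho(e3) = row 1: [-I, 0, 0, 0]; row 2: [0, I, 0, 0]; row 3: [0, 0, -I, 0]; row 4: [0, 0, 0, I]; rho(e34) = rho(e3)rho(e4) = row 1: [0, -I, 0, 0]; row 2: [-I, 0, 0, 0]; row 3: [0, 0, 0, -I]; row 4: [0, 0, -I, 0].
M = (3)*rho(e14) + (-3/2)*rho(e23) + (3/4)*rho(e34), summed entrywise:
Answer: row 1: [3*I/2, -3*I/4, 3, 0]; row 2: [-3*I/4, -3*I/2, 0, -3]; row 3: [3, 0, 3*I/2, -3*I/4]; row 4: [0, -3, -3*I/4, -3*I/2]


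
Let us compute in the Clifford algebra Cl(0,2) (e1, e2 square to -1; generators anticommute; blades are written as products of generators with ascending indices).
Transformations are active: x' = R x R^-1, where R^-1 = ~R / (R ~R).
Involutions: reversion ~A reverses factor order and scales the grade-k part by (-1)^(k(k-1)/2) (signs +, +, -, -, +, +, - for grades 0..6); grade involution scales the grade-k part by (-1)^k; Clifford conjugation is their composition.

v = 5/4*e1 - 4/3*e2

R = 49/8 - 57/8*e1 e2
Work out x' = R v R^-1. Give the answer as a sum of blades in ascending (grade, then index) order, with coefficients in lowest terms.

~R = 49/8 + 57/8*e1 e2, and R ~R = 2825/32, so R^-1 = ~R / (2825/32).
R v = -59/32*e1 - 1639/96*e2
Answer: -4254/2825*e1 - 35111/33900*e2


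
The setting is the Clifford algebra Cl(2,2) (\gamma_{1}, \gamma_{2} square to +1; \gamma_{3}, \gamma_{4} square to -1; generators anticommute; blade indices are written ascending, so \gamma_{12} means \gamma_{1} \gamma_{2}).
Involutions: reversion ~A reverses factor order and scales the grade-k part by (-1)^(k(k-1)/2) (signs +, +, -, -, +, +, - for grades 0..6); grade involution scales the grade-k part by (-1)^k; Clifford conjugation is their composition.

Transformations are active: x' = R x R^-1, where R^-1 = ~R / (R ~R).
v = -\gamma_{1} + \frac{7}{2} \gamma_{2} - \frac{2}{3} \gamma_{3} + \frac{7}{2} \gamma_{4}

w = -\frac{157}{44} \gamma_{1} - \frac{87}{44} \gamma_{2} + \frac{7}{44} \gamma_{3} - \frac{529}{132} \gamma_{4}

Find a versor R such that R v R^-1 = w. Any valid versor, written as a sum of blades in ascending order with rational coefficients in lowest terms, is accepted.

A norm check does it: q(v) = q(w) = \frac{5}{9}, hence R = v + w = -\frac{201}{44} \gamma_{1} + \frac{67}{44} \gamma_{2} - \frac{67}{132} \gamma_{3} - \frac{67}{132} \gamma_{4} realises the map — parallel part kept, (v - w)/2 negated, v carried to w.
Answer: -\frac{201}{44} \gamma_{1} + \frac{67}{44} \gamma_{2} - \frac{67}{132} \gamma_{3} - \frac{67}{132} \gamma_{4}


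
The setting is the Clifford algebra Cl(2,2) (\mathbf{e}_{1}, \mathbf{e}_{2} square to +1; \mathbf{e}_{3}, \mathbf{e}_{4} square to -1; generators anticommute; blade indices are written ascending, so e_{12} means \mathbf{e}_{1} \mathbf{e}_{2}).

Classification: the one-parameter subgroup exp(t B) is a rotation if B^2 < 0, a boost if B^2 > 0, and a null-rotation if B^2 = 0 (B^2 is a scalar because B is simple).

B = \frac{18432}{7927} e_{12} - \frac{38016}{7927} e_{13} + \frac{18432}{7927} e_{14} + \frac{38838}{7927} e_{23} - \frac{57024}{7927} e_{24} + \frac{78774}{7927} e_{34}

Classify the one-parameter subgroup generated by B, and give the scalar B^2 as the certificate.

B^2 term by term: the squares give (\frac{18432}{7927})^2*(e_{12})^2 + (-\frac{38016}{7927})^2*(e_{13})^2 + (\frac{18432}{7927})^2*(e_{14})^2 + (\frac{38838}{7927})^2*(e_{23})^2 + (-\frac{57024}{7927})^2*(e_{24})^2 + (\frac{78774}{7927})^2*(e_{34})^2 = \frac{339738624}{62837329}*(-1) + \frac{1445216256}{62837329}*(+1) + \frac{339738624}{62837329}*(+1) + \frac{1508390244}{62837329}*(+1) + \frac{3251736576}{62837329}*(+1) + \frac{6205343076}{62837329}*(-1) = 0 (each basis 2-blade squares to minus the product of its generators' squares); cross terms between blades sharing an index anticommute and cancel; the commuting (index-disjoint) pairs give grade-4 terms 2*c*c'*(blade product), which cancel blade by blade — e_{1234}: \frac{2903924736}{62837329} - \frac{4335648768}{62837329} + \frac{1431724032}{62837329} = 0 — confirming B is simple. So B^2 = 0.
Answer: null-rotation, certificate B^2 = 0. The scalar 0 is the complete invariant here: its sign names the subgroup type.


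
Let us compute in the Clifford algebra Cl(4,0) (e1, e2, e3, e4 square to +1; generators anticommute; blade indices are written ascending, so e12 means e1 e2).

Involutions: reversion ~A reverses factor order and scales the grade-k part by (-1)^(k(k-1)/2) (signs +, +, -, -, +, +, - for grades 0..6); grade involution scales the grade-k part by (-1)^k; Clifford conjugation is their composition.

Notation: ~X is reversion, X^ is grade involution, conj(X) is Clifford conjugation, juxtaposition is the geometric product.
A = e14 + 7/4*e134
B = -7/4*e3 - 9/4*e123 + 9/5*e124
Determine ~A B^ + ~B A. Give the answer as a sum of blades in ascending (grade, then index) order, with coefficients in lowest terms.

first term: 9/5*e2 + 49/16*e14 + 63/20*e23 + 63/16*e24 + 7/4*e134 + 9/4*e234
second term: -9/5*e2 + 49/16*e14 + 63/20*e23 + 63/16*e24 + 7/4*e134 + 9/4*e234
Answer: 49/8*e14 + 63/10*e23 + 63/8*e24 + 7/2*e134 + 9/2*e234


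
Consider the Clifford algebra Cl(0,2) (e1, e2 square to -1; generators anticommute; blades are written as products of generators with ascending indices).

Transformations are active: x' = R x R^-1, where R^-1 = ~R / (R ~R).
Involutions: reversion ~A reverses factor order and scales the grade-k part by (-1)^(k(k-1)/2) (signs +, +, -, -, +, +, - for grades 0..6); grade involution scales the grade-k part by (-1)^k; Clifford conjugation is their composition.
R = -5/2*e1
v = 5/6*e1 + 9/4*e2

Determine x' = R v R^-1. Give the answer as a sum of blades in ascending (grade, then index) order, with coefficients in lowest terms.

~R = -5/2*e1, and R ~R = -25/4, so R^-1 = ~R / (-25/4).
R v = 25/12 - 45/8*e1 e2
Answer: 5/6*e1 - 9/4*e2


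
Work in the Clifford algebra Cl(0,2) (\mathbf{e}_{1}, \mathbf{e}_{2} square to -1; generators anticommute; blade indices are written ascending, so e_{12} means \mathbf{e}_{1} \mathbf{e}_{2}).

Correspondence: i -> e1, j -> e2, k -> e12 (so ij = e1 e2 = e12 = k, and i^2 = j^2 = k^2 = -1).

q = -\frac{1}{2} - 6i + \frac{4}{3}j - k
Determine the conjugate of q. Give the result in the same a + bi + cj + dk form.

In blades: q = -\frac{1}{2} - 6 e_{1} + \frac{4}{3} e_{2} - e_{12}.
Conjugation here is Clifford conjugation: the scalar is fixed and the grade-1 and grade-2 blades all flip sign, giving -\frac{1}{2} + 6 e_{1} - \frac{4}{3} e_{2} + e_{12}; translating back:
Answer: -\frac{1}{2} + 6i - \frac{4}{3}j + k


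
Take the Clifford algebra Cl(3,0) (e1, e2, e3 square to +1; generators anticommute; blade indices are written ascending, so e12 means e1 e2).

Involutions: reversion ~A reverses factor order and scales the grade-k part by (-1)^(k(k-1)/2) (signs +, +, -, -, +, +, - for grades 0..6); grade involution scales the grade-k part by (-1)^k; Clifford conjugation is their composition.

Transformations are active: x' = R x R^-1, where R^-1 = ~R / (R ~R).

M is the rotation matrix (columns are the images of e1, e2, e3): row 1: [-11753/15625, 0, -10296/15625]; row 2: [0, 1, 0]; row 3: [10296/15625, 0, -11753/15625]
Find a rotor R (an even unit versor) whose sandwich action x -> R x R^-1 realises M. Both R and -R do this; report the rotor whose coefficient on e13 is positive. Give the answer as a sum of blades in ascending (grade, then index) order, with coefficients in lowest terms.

Method: write R = a + b12*e12 + b13*e13 + b23*e23 with a^2 + b12^2 + b13^2 + b23^2 = 1 (so R^-1 = ~R). Expanding the columns R e_j ~R gives tr M = 4a^2 - 1 and, from the antisymmetric part, M21 - M12 = -4a*b12, M13 - M31 = 4a*b13, M32 - M23 = -4a*b23.
Here tr M = -7881/15625, so a^2 = (1 + tr M)/4 = 1936/15625 and a = ±44/125. Taking a = 44/125: M21 - M12 = 0, M13 - M31 = -20592/15625, M32 - M23 = 0, giving b12 = 0, b13 = -117/125, b23 = 0, i.e. R = 44/125 - 117/125*e13.
Its e13 coefficient is negative, so report the other preimage -R.
Answer: -44/125 + 117/125*e13. Why the constraint matters: R and -R act identically through the sandwich — M has trace -7881/15625 either way — so only the sign condition on e13 picks one of the two preimages.


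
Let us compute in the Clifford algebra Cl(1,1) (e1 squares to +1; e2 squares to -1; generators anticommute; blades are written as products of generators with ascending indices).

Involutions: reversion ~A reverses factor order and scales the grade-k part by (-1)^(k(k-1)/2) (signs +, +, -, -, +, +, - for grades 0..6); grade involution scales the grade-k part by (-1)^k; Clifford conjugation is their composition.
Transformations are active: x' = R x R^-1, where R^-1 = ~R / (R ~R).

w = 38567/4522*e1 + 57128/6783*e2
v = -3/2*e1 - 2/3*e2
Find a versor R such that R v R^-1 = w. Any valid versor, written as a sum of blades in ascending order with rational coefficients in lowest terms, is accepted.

A norm check does it: q(v) = q(w) = 65/36, hence R = v + w = 15892/2261*e1 + 52606/6783*e2 realises the map — parallel part kept, (v - w)/2 negated, v carried to w.
Answer: 15892/2261*e1 + 52606/6783*e2


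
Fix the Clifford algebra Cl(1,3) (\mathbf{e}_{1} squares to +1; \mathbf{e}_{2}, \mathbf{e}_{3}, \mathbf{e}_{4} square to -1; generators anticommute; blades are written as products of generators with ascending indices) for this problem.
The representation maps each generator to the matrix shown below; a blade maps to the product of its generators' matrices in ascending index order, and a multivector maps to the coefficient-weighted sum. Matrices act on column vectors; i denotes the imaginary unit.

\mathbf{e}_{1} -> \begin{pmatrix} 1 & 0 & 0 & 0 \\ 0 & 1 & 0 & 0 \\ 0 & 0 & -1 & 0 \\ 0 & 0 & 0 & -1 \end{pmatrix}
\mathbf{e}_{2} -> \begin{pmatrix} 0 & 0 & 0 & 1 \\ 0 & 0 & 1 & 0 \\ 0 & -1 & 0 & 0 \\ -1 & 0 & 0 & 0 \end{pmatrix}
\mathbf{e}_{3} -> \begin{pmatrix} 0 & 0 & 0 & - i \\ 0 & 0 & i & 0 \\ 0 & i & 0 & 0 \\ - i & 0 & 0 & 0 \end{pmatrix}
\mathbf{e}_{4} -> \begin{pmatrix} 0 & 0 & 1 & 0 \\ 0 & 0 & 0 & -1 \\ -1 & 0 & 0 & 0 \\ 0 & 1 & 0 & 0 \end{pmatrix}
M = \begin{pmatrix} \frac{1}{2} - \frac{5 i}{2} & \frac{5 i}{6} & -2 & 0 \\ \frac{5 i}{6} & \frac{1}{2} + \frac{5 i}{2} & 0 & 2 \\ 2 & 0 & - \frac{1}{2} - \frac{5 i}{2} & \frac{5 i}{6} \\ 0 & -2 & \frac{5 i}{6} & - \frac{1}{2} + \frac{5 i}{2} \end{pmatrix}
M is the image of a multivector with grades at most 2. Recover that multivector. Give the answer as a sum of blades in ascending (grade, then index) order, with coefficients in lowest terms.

Method: the blade images are trace-orthogonal — tr(rho(e_A) rho(e_B)^-1) = 4 if A = B and 0 otherwise — and rho(e_A)^-1 = (e_A)^2 * rho(e_A) with (e_A)^2 = +1 or -1, so the coefficient of e_A in the preimage is (e_A)^2 * tr(M rho(e_A))/4.
Nonzero projections over blades of grade <= 2: e_{1}: (e_{1})^2 = +1, tr(M rho(e_{1})) = 2, coefficient \frac{1}{2}; e_{4}: (e_{4})^2 = -1, tr(M rho(e_{4})) = 8, coefficient -2; e_{2} e_{3}: (e_{2} e_{3})^2 = -1, tr(M rho(e_{2} e_{3})) = -10, coefficient \frac{5}{2}; e_{3} e_{4}: (e_{3} e_{4})^2 = -1, tr(M rho(e_{3} e_{4})) = \frac{10}{3}, coefficient -\frac{5}{6}. Every other blade of grade <= 2 projects to 0.
Answer: \frac{1}{2} e_{1} - 2 e_{4} + \frac{5}{2} e_{2} e_{3} - \frac{5}{6} e_{3} e_{4}


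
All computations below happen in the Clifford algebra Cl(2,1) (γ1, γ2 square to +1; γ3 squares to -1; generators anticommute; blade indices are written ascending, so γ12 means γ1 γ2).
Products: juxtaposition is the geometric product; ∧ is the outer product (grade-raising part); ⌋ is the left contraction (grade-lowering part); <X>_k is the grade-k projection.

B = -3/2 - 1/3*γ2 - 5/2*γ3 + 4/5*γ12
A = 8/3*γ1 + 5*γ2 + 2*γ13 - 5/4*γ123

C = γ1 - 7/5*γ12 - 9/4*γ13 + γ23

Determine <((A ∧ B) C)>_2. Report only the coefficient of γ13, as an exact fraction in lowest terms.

step 1: -4*γ1 - 15/2*γ2 - 8/9*γ12 - 29/3*γ13 - 25/2*γ23 + 61/24*γ123
step 2: 721/180 - 191/24*γ1 + 17579/1440*γ2 + 589/40*γ3 - 727/24*γ12 - 331/18*γ13 + 563/40*γ23 - 267/8*γ123
step 3: -727/24*γ12 - 331/18*γ13 + 563/40*γ23
Answer: -331/18


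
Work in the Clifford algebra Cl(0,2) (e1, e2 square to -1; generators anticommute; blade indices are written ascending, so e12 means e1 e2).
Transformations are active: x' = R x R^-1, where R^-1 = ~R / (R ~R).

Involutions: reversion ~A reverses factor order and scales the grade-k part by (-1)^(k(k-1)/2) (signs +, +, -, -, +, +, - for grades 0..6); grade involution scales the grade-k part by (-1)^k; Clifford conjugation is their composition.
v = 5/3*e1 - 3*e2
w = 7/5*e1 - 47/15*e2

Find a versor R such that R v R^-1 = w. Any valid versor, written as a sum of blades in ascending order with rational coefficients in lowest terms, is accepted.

Why this works: both vectors square to -106/9, so q(v) = q(w) and R = v + w = 46/15*e1 - 92/15*e2 carries v to w — its own direction survives, the complement (v - w)/2 flips.
Answer: 46/15*e1 - 92/15*e2


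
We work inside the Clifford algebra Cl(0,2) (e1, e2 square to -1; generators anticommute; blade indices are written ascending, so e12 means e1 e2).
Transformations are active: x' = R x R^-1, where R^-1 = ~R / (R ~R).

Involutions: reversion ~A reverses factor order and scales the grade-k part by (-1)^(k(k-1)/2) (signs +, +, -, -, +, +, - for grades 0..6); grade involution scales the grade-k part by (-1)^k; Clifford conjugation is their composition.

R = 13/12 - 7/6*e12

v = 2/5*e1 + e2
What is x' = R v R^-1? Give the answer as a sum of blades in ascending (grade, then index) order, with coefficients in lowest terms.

~R = 13/12 + 7/6*e12, and R ~R = 365/144, so R^-1 = ~R / (365/144).
R v = 8/5*e1 + 37/60*e2
Answer: 1766/1825*e1 - 863/1825*e2


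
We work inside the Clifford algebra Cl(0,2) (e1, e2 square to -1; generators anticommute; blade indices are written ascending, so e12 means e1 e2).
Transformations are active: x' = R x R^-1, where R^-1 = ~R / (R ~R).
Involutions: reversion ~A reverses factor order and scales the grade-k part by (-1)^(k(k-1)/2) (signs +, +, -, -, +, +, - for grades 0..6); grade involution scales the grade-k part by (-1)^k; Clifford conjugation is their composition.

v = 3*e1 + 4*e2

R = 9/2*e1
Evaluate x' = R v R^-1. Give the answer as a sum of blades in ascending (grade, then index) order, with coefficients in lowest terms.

~R = 9/2*e1, and R ~R = -81/4, so R^-1 = ~R / (-81/4).
R v = -27/2 + 18*e12
Answer: 3*e1 - 4*e2


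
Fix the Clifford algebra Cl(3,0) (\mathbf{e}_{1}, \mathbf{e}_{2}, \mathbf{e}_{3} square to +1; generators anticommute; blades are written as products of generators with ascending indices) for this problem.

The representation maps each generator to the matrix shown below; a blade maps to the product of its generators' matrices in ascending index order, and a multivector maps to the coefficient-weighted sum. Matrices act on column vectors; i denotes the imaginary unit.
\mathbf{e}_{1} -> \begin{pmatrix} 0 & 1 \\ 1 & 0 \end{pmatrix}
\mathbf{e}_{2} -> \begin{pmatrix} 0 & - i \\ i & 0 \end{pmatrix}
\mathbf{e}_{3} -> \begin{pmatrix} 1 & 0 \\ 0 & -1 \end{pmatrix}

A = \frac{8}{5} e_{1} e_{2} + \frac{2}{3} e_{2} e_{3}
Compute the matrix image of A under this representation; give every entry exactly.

Bivector images (products of the table entries): rho(e_{1} e_{2}) = rho(\mathbf{e}_{1})rho(\mathbf{e}_{2}) = \begin{pmatrix} i & 0 \\ 0 & - i \end{pmatrix}; rho(e_{2} e_{3}) = rho(\mathbf{e}_{2})rho(\mathbf{e}_{3}) = \begin{pmatrix} 0 & i \\ i & 0 \end{pmatrix}.
M = (\frac{8}{5})*rho(e_{1} e_{2}) + (\frac{2}{3})*rho(e_{2} e_{3}), summed entrywise:
Answer: \begin{pmatrix} \frac{8 i}{5} & \frac{2 i}{3} \\ \frac{2 i}{3} & - \frac{8 i}{5} \end{pmatrix}


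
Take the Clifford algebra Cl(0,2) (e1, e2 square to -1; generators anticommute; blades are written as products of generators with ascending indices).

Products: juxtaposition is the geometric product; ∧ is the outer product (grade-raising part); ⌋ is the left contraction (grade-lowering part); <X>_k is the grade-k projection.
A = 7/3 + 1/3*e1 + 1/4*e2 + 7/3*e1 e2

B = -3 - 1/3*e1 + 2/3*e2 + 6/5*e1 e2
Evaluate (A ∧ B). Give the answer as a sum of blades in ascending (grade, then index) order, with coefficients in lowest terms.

step 1: -7 - 16/9*e1 + 29/36*e2 - 701/180*e1 e2
Answer: -7 - 16/9*e1 + 29/36*e2 - 701/180*e1 e2


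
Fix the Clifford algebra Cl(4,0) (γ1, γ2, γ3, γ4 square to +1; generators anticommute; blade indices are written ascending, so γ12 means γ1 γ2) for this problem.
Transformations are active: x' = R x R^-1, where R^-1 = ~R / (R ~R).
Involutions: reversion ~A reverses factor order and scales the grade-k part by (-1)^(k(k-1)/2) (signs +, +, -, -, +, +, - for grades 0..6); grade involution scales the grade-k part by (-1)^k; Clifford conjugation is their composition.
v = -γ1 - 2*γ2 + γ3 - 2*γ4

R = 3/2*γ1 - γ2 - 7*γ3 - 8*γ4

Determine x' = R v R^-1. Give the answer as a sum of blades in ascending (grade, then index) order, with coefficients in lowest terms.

~R = 3/2*γ1 - γ2 - 7*γ3 - 8*γ4, and R ~R = 465/4, so R^-1 = ~R / (465/4).
R v = 19/2 - 4*γ12 - 11/2*γ13 - 11*γ14 - 15*γ23 - 14*γ24 + 22*γ34
Answer: 193/155*γ1 + 854/465*γ2 - 997/465*γ3 + 322/465*γ4


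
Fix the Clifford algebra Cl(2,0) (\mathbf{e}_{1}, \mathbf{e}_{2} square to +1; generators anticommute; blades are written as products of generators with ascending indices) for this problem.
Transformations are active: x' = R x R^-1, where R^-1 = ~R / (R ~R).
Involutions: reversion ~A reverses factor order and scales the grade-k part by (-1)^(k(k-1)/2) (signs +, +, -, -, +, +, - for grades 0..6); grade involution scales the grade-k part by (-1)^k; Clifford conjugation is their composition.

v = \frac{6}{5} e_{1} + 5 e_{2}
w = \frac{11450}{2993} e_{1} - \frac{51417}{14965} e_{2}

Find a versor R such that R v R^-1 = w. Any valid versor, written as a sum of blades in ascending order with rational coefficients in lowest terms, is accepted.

R = v + w = \frac{75208}{14965} e_{1} + \frac{23408}{14965} e_{2} works: the equal norms (\frac{661}{25}) guarantee its sandwich swaps v into w.
Answer: \frac{75208}{14965} e_{1} + \frac{23408}{14965} e_{2}


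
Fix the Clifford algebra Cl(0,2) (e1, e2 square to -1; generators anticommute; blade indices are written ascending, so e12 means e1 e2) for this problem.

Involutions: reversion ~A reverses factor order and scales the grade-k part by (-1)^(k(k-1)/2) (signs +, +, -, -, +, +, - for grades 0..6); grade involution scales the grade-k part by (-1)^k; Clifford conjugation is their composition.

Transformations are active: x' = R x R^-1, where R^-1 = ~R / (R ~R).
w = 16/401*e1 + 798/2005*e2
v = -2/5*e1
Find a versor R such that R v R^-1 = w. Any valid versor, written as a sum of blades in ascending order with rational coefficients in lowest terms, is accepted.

Key observation: q(v) = q(w) = -4/25 (sandwiches preserve the norm), so R = v + w = -722/2005*e1 + 798/2005*e2 works whenever it is invertible — the component of v along it is kept and (v - w)/2 reverses, sending v to w.
Answer: -722/2005*e1 + 798/2005*e2


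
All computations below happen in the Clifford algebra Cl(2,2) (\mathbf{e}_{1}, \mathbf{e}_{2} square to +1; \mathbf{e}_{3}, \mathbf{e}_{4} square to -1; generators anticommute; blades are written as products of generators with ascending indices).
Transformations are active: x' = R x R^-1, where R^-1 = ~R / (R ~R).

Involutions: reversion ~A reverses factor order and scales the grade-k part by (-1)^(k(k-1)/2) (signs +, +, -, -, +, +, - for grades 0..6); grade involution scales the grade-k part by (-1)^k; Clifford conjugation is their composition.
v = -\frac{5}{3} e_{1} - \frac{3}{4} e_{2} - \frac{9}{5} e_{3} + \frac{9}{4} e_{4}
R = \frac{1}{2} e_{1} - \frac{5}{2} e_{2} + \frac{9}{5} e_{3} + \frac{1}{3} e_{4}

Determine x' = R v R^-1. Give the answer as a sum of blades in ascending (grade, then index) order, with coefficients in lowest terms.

~R = \frac{1}{2} e_{1} - \frac{5}{2} e_{2} + \frac{9}{5} e_{3} + \frac{1}{3} e_{4}, and R ~R = \frac{1417}{450}, so R^-1 = ~R / (\frac{1417}{450}).
R v = \frac{2119}{600} - \frac{109}{24} e_{1} e_{2} + \frac{21}{10} e_{1} e_{3} + \frac{121}{72} e_{1} e_{4} + \frac{117}{20} e_{2} e_{3} - \frac{43}{8} e_{2} e_{4} + \frac{93}{20} e_{3} e_{4}
Answer: \frac{3647}{1308} e_{1} - \frac{1059}{218} e_{2} + \frac{6363}{1090} e_{3} - \frac{655}{436} e_{4}


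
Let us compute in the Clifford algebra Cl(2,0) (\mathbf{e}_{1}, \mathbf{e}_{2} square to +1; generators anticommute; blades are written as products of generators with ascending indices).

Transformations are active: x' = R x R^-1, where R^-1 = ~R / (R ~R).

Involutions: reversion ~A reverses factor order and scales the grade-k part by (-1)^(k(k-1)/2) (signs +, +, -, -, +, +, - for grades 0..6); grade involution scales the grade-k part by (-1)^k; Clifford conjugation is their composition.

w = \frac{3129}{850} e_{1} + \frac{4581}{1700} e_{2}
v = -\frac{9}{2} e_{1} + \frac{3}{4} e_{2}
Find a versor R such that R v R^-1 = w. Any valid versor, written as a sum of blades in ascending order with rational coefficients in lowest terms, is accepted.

Why this works: both vectors square to \frac{333}{16}, so q(v) = q(w) and R = v + w = -\frac{348}{425} e_{1} + \frac{1464}{425} e_{2} carries v to w — its own direction survives, the complement (v - w)/2 flips.
Answer: -\frac{348}{425} e_{1} + \frac{1464}{425} e_{2}


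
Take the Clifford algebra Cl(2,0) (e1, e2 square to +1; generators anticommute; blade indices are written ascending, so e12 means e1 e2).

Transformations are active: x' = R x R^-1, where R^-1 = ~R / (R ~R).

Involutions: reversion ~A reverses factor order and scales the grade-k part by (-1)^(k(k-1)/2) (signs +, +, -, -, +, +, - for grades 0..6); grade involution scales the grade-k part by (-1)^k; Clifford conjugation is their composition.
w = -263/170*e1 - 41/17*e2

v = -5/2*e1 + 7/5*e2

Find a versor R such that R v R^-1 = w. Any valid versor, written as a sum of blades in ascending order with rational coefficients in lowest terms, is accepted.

Here q(v) = q(w) = 821/100; the classical choice R = v + w = -344/85*e1 - 86/85*e2 then realises v -> w under the sandwich.
Answer: -344/85*e1 - 86/85*e2


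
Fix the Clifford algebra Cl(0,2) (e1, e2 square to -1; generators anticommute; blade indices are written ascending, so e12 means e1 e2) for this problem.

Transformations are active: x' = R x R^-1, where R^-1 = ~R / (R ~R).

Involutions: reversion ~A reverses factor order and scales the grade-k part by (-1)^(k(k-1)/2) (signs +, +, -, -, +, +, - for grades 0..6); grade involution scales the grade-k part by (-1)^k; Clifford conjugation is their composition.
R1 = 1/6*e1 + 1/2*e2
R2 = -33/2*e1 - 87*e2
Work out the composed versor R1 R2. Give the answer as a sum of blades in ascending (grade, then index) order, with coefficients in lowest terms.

Distribute over the terms of R1 (each basis-blade product reordered to ascending indices, repeated generators contracted through their squares):
(1/6*e1) R2 = 11/4 - 29/2*e12
(1/2*e2) R2 = 87/2 + 33/4*e12
Summing the partial products and collecting blades:
Answer: 185/4 - 25/4*e12


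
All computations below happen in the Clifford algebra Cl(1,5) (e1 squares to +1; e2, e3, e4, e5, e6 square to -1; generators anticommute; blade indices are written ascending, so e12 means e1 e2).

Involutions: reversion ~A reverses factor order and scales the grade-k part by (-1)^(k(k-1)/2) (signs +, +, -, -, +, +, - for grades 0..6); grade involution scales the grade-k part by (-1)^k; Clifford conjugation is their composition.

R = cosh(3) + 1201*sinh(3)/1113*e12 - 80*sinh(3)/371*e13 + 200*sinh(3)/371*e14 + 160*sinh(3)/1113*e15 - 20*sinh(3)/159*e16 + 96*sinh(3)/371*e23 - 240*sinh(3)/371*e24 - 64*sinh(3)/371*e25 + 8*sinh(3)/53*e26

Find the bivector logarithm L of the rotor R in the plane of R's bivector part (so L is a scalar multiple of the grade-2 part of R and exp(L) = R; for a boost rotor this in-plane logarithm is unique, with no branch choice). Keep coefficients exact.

The scalar part of R is cosh(3), giving the rapidity magnitude (cosh is even); the bivector part supplies orientation, its quotient by sinh of the rapidity is the plane, and L = rapidity * plane — unique in that plane, since flipping both signs leaves L unchanged.
Concretely: cosh(rapidity) = cosh(3) gives rapidity = ±3, and since rapidity/sinh(rapidity) is even the sign is immaterial: L = (rapidity/sinh(rapidity)) * <R>_2 = (3/sinh(3)) * <R>_2.
Answer: 1201/371*e12 - 240/371*e13 + 600/371*e14 + 160/371*e15 - 20/53*e16 + 288/371*e23 - 720/371*e24 - 192/371*e25 + 24/53*e26


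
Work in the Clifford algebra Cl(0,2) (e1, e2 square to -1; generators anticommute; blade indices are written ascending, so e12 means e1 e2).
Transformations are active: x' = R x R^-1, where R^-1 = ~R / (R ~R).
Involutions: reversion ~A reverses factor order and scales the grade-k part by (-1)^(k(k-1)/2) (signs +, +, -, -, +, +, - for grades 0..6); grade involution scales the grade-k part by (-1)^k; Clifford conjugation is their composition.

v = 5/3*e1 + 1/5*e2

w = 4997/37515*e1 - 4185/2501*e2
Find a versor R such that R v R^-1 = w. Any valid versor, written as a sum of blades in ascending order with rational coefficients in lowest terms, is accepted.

Take R = v + w = 67522/37515*e1 - 18424/12505*e2. Because q(v) = q(w) = -634/225, conjugation by R sends v exactly to w.
Answer: 67522/37515*e1 - 18424/12505*e2


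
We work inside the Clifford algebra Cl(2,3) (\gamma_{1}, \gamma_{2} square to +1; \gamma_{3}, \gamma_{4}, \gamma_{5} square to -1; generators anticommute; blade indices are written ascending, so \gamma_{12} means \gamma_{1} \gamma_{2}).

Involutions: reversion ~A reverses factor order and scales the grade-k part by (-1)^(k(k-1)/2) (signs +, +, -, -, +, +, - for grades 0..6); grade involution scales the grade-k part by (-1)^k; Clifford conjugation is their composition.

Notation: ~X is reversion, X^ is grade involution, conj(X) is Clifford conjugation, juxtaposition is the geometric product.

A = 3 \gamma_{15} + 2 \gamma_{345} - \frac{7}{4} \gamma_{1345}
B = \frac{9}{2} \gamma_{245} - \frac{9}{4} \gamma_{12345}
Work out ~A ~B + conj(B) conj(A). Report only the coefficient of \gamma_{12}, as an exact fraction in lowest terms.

first term: \frac{63}{16} \gamma_{2} + \frac{9}{2} \gamma_{12} + 9 \gamma_{23} + \frac{63}{8} \gamma_{123} - \frac{27}{2} \gamma_{124} - \frac{27}{4} \gamma_{234}
second term: -\frac{63}{16} \gamma_{2} + \frac{9}{2} \gamma_{12} - 9 \gamma_{23} - \frac{63}{8} \gamma_{123} - \frac{27}{2} \gamma_{124} + \frac{27}{4} \gamma_{234}
Answer: 9
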